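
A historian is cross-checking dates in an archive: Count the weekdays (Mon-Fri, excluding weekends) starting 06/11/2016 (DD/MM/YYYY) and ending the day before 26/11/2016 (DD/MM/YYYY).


Start: 2016-11-06 (Sunday)
End (exclusive): 2016-11-26 (Saturday)
Total calendar days: 20
Full weeks: 20 // 7 = 2 -> 10 weekdays
Remaining 6 days starting on Sunday:
  Sun(-), Mon(w), Tue(w), Wed(w), Thu(w), Fri(w) -> 5 weekdays
Total business days: 10 + 5 = 15

15


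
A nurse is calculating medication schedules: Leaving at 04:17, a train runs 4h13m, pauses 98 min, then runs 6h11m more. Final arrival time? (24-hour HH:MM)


Depart: 04:17
Leg 1: +253 min -> 08:30
Layover: +98 min -> 10:08
Leg 2: +371 min -> 16:19
Total travel: 722 minutes = 12h 2m
Arrival: 16:19

16:19


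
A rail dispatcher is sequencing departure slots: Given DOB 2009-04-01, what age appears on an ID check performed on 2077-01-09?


Birth: 2009-04-01
Reference: 2077-01-09
Year difference: 2077 - 2009 = 68
Has birthday (04-01) occurred by 01-09? No
Birthday not yet reached this year -> subtract 1
Age in full years: 67

67


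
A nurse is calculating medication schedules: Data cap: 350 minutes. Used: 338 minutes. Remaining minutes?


Total budget: 350 minutes
Time used: 338 minutes
Remaining: 350 - 338 = 12 minutes
Percent used: 96.6%
Percent remaining: 3.4%

12


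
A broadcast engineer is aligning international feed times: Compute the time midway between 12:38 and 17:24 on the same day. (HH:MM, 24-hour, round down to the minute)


Start time: 12:38 = 758 minutes from midnight
End time: 17:24 = 1044 minutes from midnight
Sum: 758 + 1044 = 1802
Midpoint: 1802 / 2 = 901 minutes
Convert: 901 / 60 = 15 hours, 1 minutes
Result: 15:01

15:01


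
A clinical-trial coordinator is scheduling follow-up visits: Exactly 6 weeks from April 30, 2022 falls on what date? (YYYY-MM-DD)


Start: 2022-04-30
Weeks to add: 6
Convert to days: 6 x 7 = 42 days
Add 42 days to 2022-04-30
Result: 2022-06-11

2022-06-11


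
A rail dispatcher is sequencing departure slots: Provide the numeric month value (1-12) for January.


Calendar month order:
1. January <--
2. February
January is month number 1

1


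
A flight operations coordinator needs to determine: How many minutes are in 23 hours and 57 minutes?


Hours: 23
Minutes: 57
Convert hours to minutes: 23 x 60 = 1380
Add remaining minutes: 1380 + 57 = 1437

1437


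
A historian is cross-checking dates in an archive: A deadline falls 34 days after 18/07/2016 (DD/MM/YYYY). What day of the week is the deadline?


Start: 2016-07-18 (Monday)
Step 1 - find target date: add 34 days
  2016-07-18 + 34 days = 2016-08-21
Step 2 - day of week:
  34 mod 7 = 6
  Monday + 6 days -> Sunday
Result: Sunday (2016-08-21)

Sunday


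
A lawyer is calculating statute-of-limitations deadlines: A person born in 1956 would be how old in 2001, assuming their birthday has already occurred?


Birth year: 1956
Current year: 2001
Age = current year - birth year
Age = 2001 - 1956 = 45

45


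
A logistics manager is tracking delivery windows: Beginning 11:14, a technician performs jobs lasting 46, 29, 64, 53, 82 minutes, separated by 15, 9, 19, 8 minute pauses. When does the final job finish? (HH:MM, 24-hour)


Start: 11:14 = 674 min from midnight
  after task 1 (46 min): 12:00
  after break (15 min): 12:15
  after task 2 (29 min): 12:44
  after break (9 min): 12:53
  after task 3 (64 min): 13:57
  after break (19 min): 14:16
  after task 4 (53 min): 15:09
  after break (8 min): 15:17
  after task 5 (82 min): 16:39
Total elapsed: 325 minutes
End time: 16:39

16:39


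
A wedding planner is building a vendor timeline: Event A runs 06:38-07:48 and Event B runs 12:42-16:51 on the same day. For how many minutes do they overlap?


Interval A: [398, 468] minutes from midnight
Interval B: [762, 1011] minutes from midnight
Overlap start = max(398, 762) = 762
Overlap end = min(468, 1011) = 468
End <= start, so the intervals do not overlap: 0 minutes

0


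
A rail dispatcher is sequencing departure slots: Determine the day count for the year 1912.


Year: 1912
Check leap year rules:
Divisible by 4? Yes
Divisible by 100? No
1912 is a leap year
Days: 366

366


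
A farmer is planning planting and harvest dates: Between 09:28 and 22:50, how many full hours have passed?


Start: 09:28
End: 22:50
Hour difference: 22 - 9 = 13 hours
Minute difference: 50 - 28 = 22 minutes
Total minutes: 802
Complete hours: 802 / 60 = 13 (remainder 22)

13


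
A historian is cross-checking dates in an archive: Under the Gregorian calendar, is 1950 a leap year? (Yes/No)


Year: 1950
Divisible by 4? 1950 / 4 = 487.5 -> No
Not divisible by 4, so NOT a leap year

No


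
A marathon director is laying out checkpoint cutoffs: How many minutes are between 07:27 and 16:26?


Start time: 07:27 = 447 minutes from midnight
End time: 16:26 = 986 minutes from midnight
Difference: 986 - 447 = 539 minutes
That is 8 hours and 59 minutes

539


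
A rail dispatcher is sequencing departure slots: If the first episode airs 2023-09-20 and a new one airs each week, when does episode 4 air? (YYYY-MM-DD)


First occurrence: 2023-09-20 (occurrence 1)
Each occurrence is 7 days after the previous.
Occurrence 4 is 3 weeks after the first.
3 weeks = 21 days
2023-09-20 + 21 days = 2023-10-11

2023-10-11


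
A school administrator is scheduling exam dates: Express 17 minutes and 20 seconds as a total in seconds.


Minutes: 17
Seconds: 20
Convert minutes to seconds: 17 x 60 = 1020
Add remaining seconds: 1020 + 20 = 1040

1040


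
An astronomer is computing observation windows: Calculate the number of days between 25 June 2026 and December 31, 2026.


Start: June 25, 2026
End: December 31, 2026
Days left in June: 5
July: 31
August: 31
September: 30
October: 31
... plus remaining months
Sum of remaining months: 184
Total: 5 + 184 = 189

189


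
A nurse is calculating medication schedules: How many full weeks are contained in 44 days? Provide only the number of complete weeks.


Total days: 44
Days per week: 7
Division: 44 / 7 = 6 remainder 2
Complete weeks: 6
Remaining days: 2

6


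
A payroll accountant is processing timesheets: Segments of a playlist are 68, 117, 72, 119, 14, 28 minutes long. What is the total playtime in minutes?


Durations: 68, 117, 72, 119, 14, 28
Running sum: 68
+ 117 = 185
+ 72 = 257
+ 119 = 376
+ 14 = 390
+ 28 = 418
Total duration: 418 minutes
That is 6 hours and 58 minutes

418


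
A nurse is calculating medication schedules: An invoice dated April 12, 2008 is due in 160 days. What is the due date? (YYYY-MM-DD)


Start: 2008-04-12
Adding 160 days
Days remaining in April: 18
After April: 142 days still to add
May 2008: 31 days, 111 remaining
June 2008: 30 days, 81 remaining
July 2008: 31 days, 50 remaining
August 2008: 31 days, 19 remaining
Result: 2008-09-19

2008-09-19


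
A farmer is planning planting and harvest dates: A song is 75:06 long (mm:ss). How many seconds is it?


Minutes: 75
Extra seconds: 6
Seconds per minute: 60
Minutes to seconds: 75 x 60 = 4500
Total: 4500 + 6 = 4506

4506


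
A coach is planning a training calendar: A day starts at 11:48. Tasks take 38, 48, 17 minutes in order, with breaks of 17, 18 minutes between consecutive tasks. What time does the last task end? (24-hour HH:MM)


Start: 11:48 = 708 min from midnight
  after task 1 (38 min): 12:26
  after break (17 min): 12:43
  after task 2 (48 min): 13:31
  after break (18 min): 13:49
  after task 3 (17 min): 14:06
Total elapsed: 138 minutes
End time: 14:06

14:06


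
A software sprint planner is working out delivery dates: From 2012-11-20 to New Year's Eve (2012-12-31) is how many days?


Start: November 20, 2012
End: December 31, 2012
Days left in November: 10
December: 31
Sum of remaining months: 31
Total: 10 + 31 = 41

41


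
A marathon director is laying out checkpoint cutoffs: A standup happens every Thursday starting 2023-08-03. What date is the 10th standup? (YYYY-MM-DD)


First occurrence: 2023-08-03 (occurrence 1)
Each occurrence is 7 days after the previous.
Occurrence 10 is 9 weeks after the first.
9 weeks = 63 days
2023-08-03 + 63 days = 2023-10-05

2023-10-05


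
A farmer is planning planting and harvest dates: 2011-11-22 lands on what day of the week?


Date: 2011-11-22
January 1, 2011 is a Saturday
Day of year: 326
Offset from Jan 1: 325 days
325 mod 7 = 3
Result: Tuesday

Tuesday


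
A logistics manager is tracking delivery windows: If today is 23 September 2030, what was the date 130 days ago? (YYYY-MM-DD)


Start: 2030-09-23
Subtracting 130 days
Days already passed in September: 23
After going back through September: 107 more days to subtract
August 2030: 31 days, 76 remaining
July 2030: 31 days, 45 remaining
June 2030: 30 days, 15 remaining
May 2030 has 31 days, need 15
Result: 2030-05-16

2030-05-16


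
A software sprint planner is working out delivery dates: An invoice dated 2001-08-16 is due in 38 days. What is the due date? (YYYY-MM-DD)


Start: 2001-08-16
Adding 38 days
Days remaining in August: 15
After August: 23 days still to add
September 2001 has 30 days, need 23
Result: 2001-09-23

2001-09-23


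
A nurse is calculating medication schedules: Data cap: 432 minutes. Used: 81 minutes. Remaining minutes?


Total budget: 432 minutes
Time used: 81 minutes
Remaining: 432 - 81 = 351 minutes
Percent used: 18.8%
Percent remaining: 81.2%

351


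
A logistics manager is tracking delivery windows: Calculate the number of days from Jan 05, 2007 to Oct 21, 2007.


Start date: 2007-01-05
End date: 2007-10-21
Jan 2007: +27 days
Feb 2007: +28 days
Mar 2007: +31 days
... (7 more months)
Total: 289 days

289


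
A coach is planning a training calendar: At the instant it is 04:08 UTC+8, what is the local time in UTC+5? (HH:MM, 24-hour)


Local time: 04:08 at UTC+8 (offset 8h)
Target zone: UTC+5 (offset 5h)
Difference: 5 - (8) = -3 hours
Calculation: 4 + (-3) = 1
Result: 01:08

01:08


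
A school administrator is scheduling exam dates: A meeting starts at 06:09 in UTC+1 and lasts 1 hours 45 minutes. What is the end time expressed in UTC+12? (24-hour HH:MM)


Start: 06:09 in UTC+1
Step 1 - add duration:
  minutes: 9 + 45 = 54
  hours: 6 + 1 + 0 = 7
  end in UTC+1: 07:54
Step 2 - convert UTC+1 -> UTC+12:
  offset difference: 12 - (1) = 11 hours
  7 + (11) = 18 -> mod 24 = 18
Result: 18:54 in UTC+12

18:54


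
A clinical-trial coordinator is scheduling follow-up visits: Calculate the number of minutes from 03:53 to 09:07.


Start time: 03:53 = 233 minutes from midnight
End time: 09:07 = 547 minutes from midnight
Difference: 547 - 233 = 314 minutes
That is 5 hours and 14 minutes

314


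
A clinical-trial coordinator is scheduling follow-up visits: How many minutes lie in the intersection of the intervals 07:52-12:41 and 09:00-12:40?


Interval A: [472, 761] minutes from midnight
Interval B: [540, 760] minutes from midnight
Overlap start = max(472, 540) = 540
Overlap end = min(761, 760) = 760
Overlap = 760 - 540 = 220 minutes

220


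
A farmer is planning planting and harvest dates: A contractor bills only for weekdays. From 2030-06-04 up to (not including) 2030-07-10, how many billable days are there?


Start: 2030-06-04 (Tuesday)
End (exclusive): 2030-07-10 (Wednesday)
Total calendar days: 36
Full weeks: 36 // 7 = 5 -> 25 weekdays
Remaining 1 days starting on Tuesday:
  Tue(w) -> 1 weekdays
Total business days: 25 + 1 = 26

26


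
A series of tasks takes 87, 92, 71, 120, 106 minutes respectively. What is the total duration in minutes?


Durations: 87, 92, 71, 120, 106
Running sum: 87
+ 92 = 179
+ 71 = 250
+ 120 = 370
+ 106 = 476
Total duration: 476 minutes
That is 7 hours and 56 minutes

476


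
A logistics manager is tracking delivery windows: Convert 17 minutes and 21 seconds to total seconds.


Minutes: 17
Extra seconds: 21
Seconds per minute: 60
Minutes to seconds: 17 x 60 = 1020
Total: 1020 + 21 = 1041

1041


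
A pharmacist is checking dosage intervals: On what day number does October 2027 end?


Month: October
Year: 2027
October is a 31-day month
Total: 31 days

31


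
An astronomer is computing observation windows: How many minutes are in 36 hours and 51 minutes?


Hours: 36
Minutes: 51
Convert hours to minutes: 36 x 60 = 2160
Add remaining minutes: 2160 + 51 = 2211

2211


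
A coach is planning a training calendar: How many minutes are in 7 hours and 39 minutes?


Hours: 7
Extra minutes: 39
Minutes per hour: 60
Hours to minutes: 7 x 60 = 420
Total: 420 + 39 = 459

459


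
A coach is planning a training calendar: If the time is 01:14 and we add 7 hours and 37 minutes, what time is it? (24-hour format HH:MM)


Start time: 01:14
Adding: 7 hours 37 minutes
Minutes: 14 + 37 = 51
Hours: 1 + 7 + 0 = 8
Result: 08:51

08:51


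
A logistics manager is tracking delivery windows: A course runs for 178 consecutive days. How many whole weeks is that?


Total days: 178
Days per week: 7
Division: 178 / 7 = 25 remainder 3
Complete weeks: 25
Remaining days: 3

25


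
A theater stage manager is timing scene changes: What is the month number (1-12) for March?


Calendar month order:
2. February
3. March <--
4. April
March is month number 3

3


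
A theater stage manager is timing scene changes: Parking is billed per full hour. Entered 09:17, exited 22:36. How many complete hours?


Start: 09:17
End: 22:36
Hour difference: 22 - 9 = 13 hours
Minute difference: 36 - 17 = 19 minutes
Total minutes: 799
Complete hours: 799 / 60 = 13 (remainder 19)

13


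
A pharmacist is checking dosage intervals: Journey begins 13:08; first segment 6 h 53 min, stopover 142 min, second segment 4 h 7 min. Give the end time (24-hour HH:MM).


Depart: 13:08
Leg 1: +413 min -> 20:01
Layover: +142 min -> 22:23
Leg 2: +247 min -> 02:30
Total travel: 802 minutes = 13h 22m
Arrival: 02:30

02:30


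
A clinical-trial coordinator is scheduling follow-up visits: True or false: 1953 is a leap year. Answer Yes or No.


Year: 1953
Divisible by 4? 1953 / 4 = 488.25 -> No
Not divisible by 4, so NOT a leap year

No


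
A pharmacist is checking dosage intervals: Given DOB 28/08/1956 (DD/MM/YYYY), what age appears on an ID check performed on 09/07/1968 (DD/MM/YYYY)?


Birth: 1956-08-28
Reference: 1968-07-09
Year difference: 1968 - 1956 = 12
Has birthday (08-28) occurred by 07-09? No
Birthday not yet reached this year -> subtract 1
Age in full years: 11

11


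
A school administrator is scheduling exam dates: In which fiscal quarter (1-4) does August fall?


Month: August (month 8)
Q1: January-March (months 1-3)
Q2: April-June (months 4-6)
Q3: July-September (months 7-9)
Q4: October-December (months 10-12)
Month 8 falls in Q3

3


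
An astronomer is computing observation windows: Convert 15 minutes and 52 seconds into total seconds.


Minutes: 15
Seconds: 52
Convert minutes to seconds: 15 x 60 = 900
Add remaining seconds: 900 + 52 = 952

952


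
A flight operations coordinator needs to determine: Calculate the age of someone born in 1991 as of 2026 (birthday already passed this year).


Birth year: 1991
Current year: 2026
Age = current year - birth year
Age = 2026 - 1991 = 35

35


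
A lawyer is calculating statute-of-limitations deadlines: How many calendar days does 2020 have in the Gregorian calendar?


Year: 2020
Check leap year rules:
Divisible by 4? Yes
Divisible by 100? No
2020 is a leap year
Days: 366

366


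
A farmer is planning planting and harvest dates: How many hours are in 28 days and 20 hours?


Days: 28
Extra hours: 20
Hours per day: 24
Days to hours: 28 x 24 = 672
Total: 672 + 20 = 692

692


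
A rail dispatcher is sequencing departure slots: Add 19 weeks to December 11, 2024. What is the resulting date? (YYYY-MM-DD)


Start: 2024-12-11
Weeks to add: 19
Convert to days: 19 x 7 = 133 days
Add 133 days to 2024-12-11
Result: 2025-04-23

2025-04-23


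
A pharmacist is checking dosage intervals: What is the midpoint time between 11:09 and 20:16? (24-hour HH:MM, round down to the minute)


Start time: 11:09 = 669 minutes from midnight
End time: 20:16 = 1216 minutes from midnight
Sum: 669 + 1216 = 1885
Midpoint: 1885 / 2 = 942 minutes
Convert: 942 / 60 = 15 hours, 42 minutes
Result: 15:42

15:42


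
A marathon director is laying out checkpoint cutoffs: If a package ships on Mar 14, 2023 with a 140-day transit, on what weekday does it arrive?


Start: 2023-03-14 (Tuesday)
Step 1 - find target date: add 140 days
  2023-03-14 + 140 days = 2023-08-01
Step 2 - day of week:
  140 mod 7 = 0
  Tuesday + 0 days -> Tuesday
Result: Tuesday (2023-08-01)

Tuesday


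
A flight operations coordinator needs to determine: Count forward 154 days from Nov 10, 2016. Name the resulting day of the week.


Start: 2016-11-10 (Thursday)
Step 1 - find target date: add 154 days
  2016-11-10 + 154 days = 2017-04-13
Step 2 - day of week:
  154 mod 7 = 0
  Thursday + 0 days -> Thursday
Result: Thursday (2017-04-13)

Thursday


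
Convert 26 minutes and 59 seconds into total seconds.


Minutes: 26
Seconds: 59
Convert minutes to seconds: 26 x 60 = 1560
Add remaining seconds: 1560 + 59 = 1619

1619


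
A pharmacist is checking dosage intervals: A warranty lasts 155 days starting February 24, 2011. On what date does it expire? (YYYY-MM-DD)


Start: 2011-02-24
Adding 155 days
Days remaining in February: 4
After February: 151 days still to add
March 2011: 31 days, 120 remaining
April 2011: 30 days, 90 remaining
May 2011: 31 days, 59 remaining
June 2011: 30 days, 29 remaining
Result: 2011-07-29

2011-07-29


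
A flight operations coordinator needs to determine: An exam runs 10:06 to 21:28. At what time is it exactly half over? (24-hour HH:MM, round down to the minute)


Start time: 10:06 = 606 minutes from midnight
End time: 21:28 = 1288 minutes from midnight
Sum: 606 + 1288 = 1894
Midpoint: 1894 / 2 = 947 minutes
Convert: 947 / 60 = 15 hours, 47 minutes
Result: 15:47

15:47


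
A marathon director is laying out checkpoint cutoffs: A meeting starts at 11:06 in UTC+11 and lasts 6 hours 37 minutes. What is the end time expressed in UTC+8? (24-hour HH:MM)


Start: 11:06 in UTC+11
Step 1 - add duration:
  minutes: 6 + 37 = 43
  hours: 11 + 6 + 0 = 17
  end in UTC+11: 17:43
Step 2 - convert UTC+11 -> UTC+8:
  offset difference: 8 - (11) = -3 hours
  17 + (-3) = 14 -> mod 24 = 14
Result: 14:43 in UTC+8

14:43


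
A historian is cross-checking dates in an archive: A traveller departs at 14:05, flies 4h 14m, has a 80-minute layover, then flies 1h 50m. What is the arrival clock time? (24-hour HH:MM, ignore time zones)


Depart: 14:05
Leg 1: +254 min -> 18:19
Layover: +80 min -> 19:39
Leg 2: +110 min -> 21:29
Total travel: 444 minutes = 7h 24m
Arrival: 21:29

21:29


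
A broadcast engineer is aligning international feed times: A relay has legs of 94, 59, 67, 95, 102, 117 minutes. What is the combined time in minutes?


Durations: 94, 59, 67, 95, 102, 117
Running sum: 94
+ 59 = 153
+ 67 = 220
+ 95 = 315
+ 102 = 417
+ 117 = 534
Total duration: 534 minutes
That is 8 hours and 54 minutes

534


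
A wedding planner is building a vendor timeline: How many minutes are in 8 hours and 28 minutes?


Hours: 8
Minutes: 28
Convert hours to minutes: 8 x 60 = 480
Add remaining minutes: 480 + 28 = 508

508


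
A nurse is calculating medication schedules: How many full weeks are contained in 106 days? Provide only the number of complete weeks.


Total days: 106
Days per week: 7
Division: 106 / 7 = 15 remainder 1
Complete weeks: 15
Remaining days: 1

15


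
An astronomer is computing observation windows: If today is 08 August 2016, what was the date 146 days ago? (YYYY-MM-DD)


Start: 2016-08-08
Subtracting 146 days
Days already passed in August: 8
After going back through August: 138 more days to subtract
July 2016: 31 days, 107 remaining
June 2016: 30 days, 77 remaining
May 2016: 31 days, 46 remaining
April 2016: 30 days, 16 remaining
Result: 2016-03-15

2016-03-15


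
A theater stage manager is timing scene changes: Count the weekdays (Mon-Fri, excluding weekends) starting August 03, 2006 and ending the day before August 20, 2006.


Start: 2006-08-03 (Thursday)
End (exclusive): 2006-08-20 (Sunday)
Total calendar days: 17
Full weeks: 17 // 7 = 2 -> 10 weekdays
Remaining 3 days starting on Thursday:
  Thu(w), Fri(w), Sat(-) -> 2 weekdays
Total business days: 10 + 2 = 12

12


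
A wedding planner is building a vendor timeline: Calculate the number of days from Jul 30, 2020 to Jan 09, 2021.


Start date: 2020-07-30
End date: 2021-01-09
Jul 2020: +2 days
Aug 2020: +31 days
Sep 2020: +30 days
... (4 more months)
Total: 163 days

163


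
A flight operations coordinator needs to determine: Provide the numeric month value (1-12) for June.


Calendar month order:
5. May
6. June <--
7. July
June is month number 6

6


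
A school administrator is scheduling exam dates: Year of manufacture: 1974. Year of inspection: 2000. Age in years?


Birth year: 1974
Current year: 2000
Age = current year - birth year
Age = 2000 - 1974 = 26

26


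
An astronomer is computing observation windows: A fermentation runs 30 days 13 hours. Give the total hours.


Days: 30
Extra hours: 13
Hours per day: 24
Days to hours: 30 x 24 = 720
Total: 720 + 13 = 733

733


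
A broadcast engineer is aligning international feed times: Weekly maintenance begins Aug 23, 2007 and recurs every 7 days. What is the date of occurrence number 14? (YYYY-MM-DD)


First occurrence: 2007-08-23 (occurrence 1)
Each occurrence is 7 days after the previous.
Occurrence 14 is 13 weeks after the first.
13 weeks = 91 days
2007-08-23 + 91 days = 2007-11-22

2007-11-22


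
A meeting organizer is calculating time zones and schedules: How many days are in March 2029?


Month: March
Year: 2029
March is a 31-day month
Total: 31 days

31


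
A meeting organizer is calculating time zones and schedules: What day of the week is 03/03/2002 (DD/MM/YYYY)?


Date: 2002-03-03
January 1, 2002 is a Tuesday
Day of year: 62
Offset from Jan 1: 61 days
61 mod 7 = 5
Result: Sunday

Sunday


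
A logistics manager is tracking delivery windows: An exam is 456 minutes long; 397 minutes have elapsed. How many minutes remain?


Total budget: 456 minutes
Time used: 397 minutes
Remaining: 456 - 397 = 59 minutes
Percent used: 87.1%
Percent remaining: 12.9%

59


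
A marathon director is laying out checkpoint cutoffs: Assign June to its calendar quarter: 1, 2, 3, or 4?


Month: June (month 6)
Q1: January-March (months 1-3)
Q2: April-June (months 4-6)
Q3: July-September (months 7-9)
Q4: October-December (months 10-12)
Month 6 falls in Q2

2


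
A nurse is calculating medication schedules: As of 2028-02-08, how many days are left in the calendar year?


Start: February 08, 2028
End: December 31, 2028
Days left in February: 21
March: 31
April: 30
May: 31
June: 30
... plus remaining months
Sum of remaining months: 306
Total: 21 + 306 = 327

327


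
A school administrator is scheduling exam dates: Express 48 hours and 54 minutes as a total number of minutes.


Hours: 48
Extra minutes: 54
Minutes per hour: 60
Hours to minutes: 48 x 60 = 2880
Total: 2880 + 54 = 2934

2934


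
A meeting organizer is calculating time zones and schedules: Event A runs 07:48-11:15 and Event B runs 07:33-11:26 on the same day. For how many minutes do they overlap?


Interval A: [468, 675] minutes from midnight
Interval B: [453, 686] minutes from midnight
Overlap start = max(468, 453) = 468
Overlap end = min(675, 686) = 675
Overlap = 675 - 468 = 207 minutes

207


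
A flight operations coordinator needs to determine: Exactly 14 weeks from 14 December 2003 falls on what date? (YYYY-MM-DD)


Start: 2003-12-14
Weeks to add: 14
Convert to days: 14 x 7 = 98 days
Add 98 days to 2003-12-14
Result: 2004-03-21

2004-03-21


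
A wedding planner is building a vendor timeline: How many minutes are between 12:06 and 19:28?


Start time: 12:06 = 726 minutes from midnight
End time: 19:28 = 1168 minutes from midnight
Difference: 1168 - 726 = 442 minutes
That is 7 hours and 22 minutes

442


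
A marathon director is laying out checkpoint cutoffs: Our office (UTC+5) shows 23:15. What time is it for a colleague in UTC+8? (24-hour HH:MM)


Local time: 23:15 at UTC+5 (offset 5h)
Target zone: UTC+8 (offset 8h)
Difference: 8 - (5) = 3 hours
Calculation: 23 + (3) = 26
Wraparound: (26) mod 24 = 2
Result: 02:15

02:15


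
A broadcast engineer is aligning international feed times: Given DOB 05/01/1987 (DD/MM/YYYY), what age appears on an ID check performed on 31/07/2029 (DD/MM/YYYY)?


Birth: 1987-01-05
Reference: 2029-07-31
Year difference: 2029 - 1987 = 42
Has birthday (01-05) occurred by 07-31? Yes
Age in full years: 42

42


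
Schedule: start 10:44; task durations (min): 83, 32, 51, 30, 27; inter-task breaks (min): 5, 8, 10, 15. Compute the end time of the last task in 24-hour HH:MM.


Start: 10:44 = 644 min from midnight
  after task 1 (83 min): 12:07
  after break (5 min): 12:12
  after task 2 (32 min): 12:44
  after break (8 min): 12:52
  after task 3 (51 min): 13:43
  after break (10 min): 13:53
  after task 4 (30 min): 14:23
  after break (15 min): 14:38
  after task 5 (27 min): 15:05
Total elapsed: 261 minutes
End time: 15:05

15:05


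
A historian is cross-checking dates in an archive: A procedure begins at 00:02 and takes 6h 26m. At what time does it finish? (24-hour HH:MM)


Start time: 00:02
Adding: 6 hours 26 minutes
Minutes: 2 + 26 = 28
Hours: 0 + 6 + 0 = 6
Result: 06:28

06:28


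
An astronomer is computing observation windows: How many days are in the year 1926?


Year: 1926
Check leap year rules:
Divisible by 4? No
1926 is not a leap year
Days: 365

365


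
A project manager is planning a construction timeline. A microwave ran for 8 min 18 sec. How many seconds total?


Minutes: 8
Extra seconds: 18
Seconds per minute: 60
Minutes to seconds: 8 x 60 = 480
Total: 480 + 18 = 498

498


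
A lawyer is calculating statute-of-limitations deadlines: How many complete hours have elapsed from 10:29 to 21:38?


Start: 10:29
End: 21:38
Hour difference: 21 - 10 = 11 hours
Minute difference: 38 - 29 = 9 minutes
Total minutes: 669
Complete hours: 669 / 60 = 11 (remainder 9)

11


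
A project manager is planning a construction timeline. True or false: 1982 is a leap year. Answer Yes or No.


Year: 1982
Divisible by 4? 1982 / 4 = 495.5 -> No
Not divisible by 4, so NOT a leap year

No


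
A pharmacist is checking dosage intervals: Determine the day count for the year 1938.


Year: 1938
Check leap year rules:
Divisible by 4? No
1938 is not a leap year
Days: 365

365


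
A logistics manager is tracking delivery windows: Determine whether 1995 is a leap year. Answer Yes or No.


Year: 1995
Divisible by 4? 1995 / 4 = 498.75 -> No
Not divisible by 4, so NOT a leap year

No


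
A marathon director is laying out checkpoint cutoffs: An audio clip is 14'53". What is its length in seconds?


Minutes: 14
Seconds: 53
Convert minutes to seconds: 14 x 60 = 840
Add remaining seconds: 840 + 53 = 893

893


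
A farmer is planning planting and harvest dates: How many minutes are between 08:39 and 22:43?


Start time: 08:39 = 519 minutes from midnight
End time: 22:43 = 1363 minutes from midnight
Difference: 1363 - 519 = 844 minutes
That is 14 hours and 4 minutes

844


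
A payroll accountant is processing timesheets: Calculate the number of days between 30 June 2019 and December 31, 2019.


Start: June 30, 2019
End: December 31, 2019
Days left in June: 0
July: 31
August: 31
September: 30
October: 31
... plus remaining months
Sum of remaining months: 184
Total: 0 + 184 = 184

184


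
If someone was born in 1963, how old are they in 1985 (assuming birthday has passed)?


Birth year: 1963
Current year: 1985
Age = current year - birth year
Age = 1985 - 1963 = 22

22


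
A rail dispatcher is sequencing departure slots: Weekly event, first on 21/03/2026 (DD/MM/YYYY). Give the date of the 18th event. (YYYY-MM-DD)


First occurrence: 2026-03-21 (occurrence 1)
Each occurrence is 7 days after the previous.
Occurrence 18 is 17 weeks after the first.
17 weeks = 119 days
2026-03-21 + 119 days = 2026-07-18

2026-07-18


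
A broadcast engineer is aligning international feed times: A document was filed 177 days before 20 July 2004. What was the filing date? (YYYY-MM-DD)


Start: 2004-07-20
Subtracting 177 days
Days already passed in July: 20
After going back through July: 157 more days to subtract
June 2004: 30 days, 127 remaining
May 2004: 31 days, 96 remaining
April 2004: 30 days, 66 remaining
March 2004: 31 days, 35 remaining
Result: 2004-01-25

2004-01-25


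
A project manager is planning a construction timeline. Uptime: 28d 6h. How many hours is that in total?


Days: 28
Extra hours: 6
Hours per day: 24
Days to hours: 28 x 24 = 672
Total: 672 + 6 = 678

678


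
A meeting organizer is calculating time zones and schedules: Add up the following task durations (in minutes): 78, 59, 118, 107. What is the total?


Durations: 78, 59, 118, 107
Running sum: 78
+ 59 = 137
+ 118 = 255
+ 107 = 362
Total duration: 362 minutes
That is 6 hours and 2 minutes

362


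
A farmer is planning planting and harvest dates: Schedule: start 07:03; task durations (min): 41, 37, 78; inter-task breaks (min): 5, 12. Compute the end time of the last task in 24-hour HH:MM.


Start: 07:03 = 423 min from midnight
  after task 1 (41 min): 07:44
  after break (5 min): 07:49
  after task 2 (37 min): 08:26
  after break (12 min): 08:38
  after task 3 (78 min): 09:56
Total elapsed: 173 minutes
End time: 09:56

09:56


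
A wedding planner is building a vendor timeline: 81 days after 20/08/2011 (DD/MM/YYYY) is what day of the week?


Start: 2011-08-20 (Saturday)
Step 1 - find target date: add 81 days
  2011-08-20 + 81 days = 2011-11-09
Step 2 - day of week:
  81 mod 7 = 4
  Saturday + 4 days -> Wednesday
Result: Wednesday (2011-11-09)

Wednesday


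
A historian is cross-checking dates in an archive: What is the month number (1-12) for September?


Calendar month order:
8. August
9. September <--
10. October
September is month number 9

9


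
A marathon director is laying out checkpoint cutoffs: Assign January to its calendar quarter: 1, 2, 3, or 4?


Month: January (month 1)
Q1: January-March (months 1-3)
Q2: April-June (months 4-6)
Q3: July-September (months 7-9)
Q4: October-December (months 10-12)
Month 1 falls in Q1

1


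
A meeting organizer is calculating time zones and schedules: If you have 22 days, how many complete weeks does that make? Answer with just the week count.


Total days: 22
Days per week: 7
Division: 22 / 7 = 3 remainder 1
Complete weeks: 3
Remaining days: 1

3


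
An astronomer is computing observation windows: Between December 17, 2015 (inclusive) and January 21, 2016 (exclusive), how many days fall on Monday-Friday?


Start: 2015-12-17 (Thursday)
End (exclusive): 2016-01-21 (Thursday)
Total calendar days: 35
Full weeks: 35 // 7 = 5 -> 25 weekdays
Remaining 0 days starting on Thursday:
Total business days: 25 + 0 = 25

25


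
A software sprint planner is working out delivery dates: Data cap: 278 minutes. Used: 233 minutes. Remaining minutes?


Total budget: 278 minutes
Time used: 233 minutes
Remaining: 278 - 233 = 45 minutes
Percent used: 83.8%
Percent remaining: 16.2%

45


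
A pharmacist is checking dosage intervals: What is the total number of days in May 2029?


Month: May
Year: 2029
May is a 31-day month
Total: 31 days

31


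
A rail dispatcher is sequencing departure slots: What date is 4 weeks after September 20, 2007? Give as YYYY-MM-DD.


Start: 2007-09-20
Weeks to add: 4
Convert to days: 4 x 7 = 28 days
Add 28 days to 2007-09-20
Result: 2007-10-18

2007-10-18


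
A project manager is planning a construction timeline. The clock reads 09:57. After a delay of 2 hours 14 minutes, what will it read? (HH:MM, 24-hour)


Start time: 09:57
Adding: 2 hours 14 minutes
Minutes: 57 + 14 = 71
Minute overflow: 71 >= 60, so carry 1 hour, minutes = 11
Hours: 9 + 2 + 1 = 12
Result: 12:11

12:11


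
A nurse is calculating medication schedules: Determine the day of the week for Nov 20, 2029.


Date: 2029-11-20
January 1, 2029 is a Monday
Day of year: 324
Offset from Jan 1: 323 days
323 mod 7 = 1
Result: Tuesday

Tuesday


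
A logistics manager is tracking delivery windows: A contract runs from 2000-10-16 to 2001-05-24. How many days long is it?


Start date: 2000-10-16
End date: 2001-05-24
Oct 2000: +16 days
Nov 2000: +30 days
Dec 2000: +31 days
... (5 more months)
Total: 220 days

220


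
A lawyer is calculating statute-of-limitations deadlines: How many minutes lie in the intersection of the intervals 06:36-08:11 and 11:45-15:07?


Interval A: [396, 491] minutes from midnight
Interval B: [705, 907] minutes from midnight
Overlap start = max(396, 705) = 705
Overlap end = min(491, 907) = 491
End <= start, so the intervals do not overlap: 0 minutes

0


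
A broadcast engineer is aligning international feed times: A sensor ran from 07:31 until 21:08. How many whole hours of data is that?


Start: 07:31
End: 21:08
Hour difference: 21 - 7 = 14 hours
Minute difference: 8 - 31 = -23 minutes
Total minutes: 817
Complete hours: 817 / 60 = 13 (remainder 37)

13


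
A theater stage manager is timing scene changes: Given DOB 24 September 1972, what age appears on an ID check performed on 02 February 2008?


Birth: 1972-09-24
Reference: 2008-02-02
Year difference: 2008 - 1972 = 36
Has birthday (09-24) occurred by 02-02? No
Birthday not yet reached this year -> subtract 1
Age in full years: 35

35


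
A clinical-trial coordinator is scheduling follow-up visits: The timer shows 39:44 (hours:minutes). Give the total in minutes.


Hours: 39
Minutes: 44
Convert hours to minutes: 39 x 60 = 2340
Add remaining minutes: 2340 + 44 = 2384

2384


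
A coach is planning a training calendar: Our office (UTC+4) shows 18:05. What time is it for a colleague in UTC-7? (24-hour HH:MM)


Local time: 18:05 at UTC+4 (offset 4h)
Target zone: UTC-7 (offset -7h)
Difference: -7 - (4) = -11 hours
Calculation: 18 + (-11) = 7
Result: 07:05

07:05


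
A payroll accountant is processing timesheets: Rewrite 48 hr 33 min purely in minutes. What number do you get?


Hours: 48
Extra minutes: 33
Minutes per hour: 60
Hours to minutes: 48 x 60 = 2880
Total: 2880 + 33 = 2913

2913


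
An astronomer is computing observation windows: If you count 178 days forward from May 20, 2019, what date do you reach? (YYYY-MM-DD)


Start: 2019-05-20
Adding 178 days
Days remaining in May: 11
After May: 167 days still to add
June 2019: 30 days, 137 remaining
July 2019: 31 days, 106 remaining
August 2019: 31 days, 75 remaining
September 2019: 30 days, 45 remaining
Result: 2019-11-14

2019-11-14


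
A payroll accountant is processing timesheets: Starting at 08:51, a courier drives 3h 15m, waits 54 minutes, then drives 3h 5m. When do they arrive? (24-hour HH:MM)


Depart: 08:51
Leg 1: +195 min -> 12:06
Layover: +54 min -> 13:00
Leg 2: +185 min -> 16:05
Total travel: 434 minutes = 7h 14m
Arrival: 16:05

16:05


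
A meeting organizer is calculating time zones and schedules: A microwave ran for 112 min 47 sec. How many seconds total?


Minutes: 112
Extra seconds: 47
Seconds per minute: 60
Minutes to seconds: 112 x 60 = 6720
Total: 6720 + 47 = 6767

6767


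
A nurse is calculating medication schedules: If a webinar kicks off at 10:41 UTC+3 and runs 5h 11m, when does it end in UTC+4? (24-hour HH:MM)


Start: 10:41 in UTC+3
Step 1 - add duration:
  minutes: 41 + 11 = 52
  hours: 10 + 5 + 0 = 15
  end in UTC+3: 15:52
Step 2 - convert UTC+3 -> UTC+4:
  offset difference: 4 - (3) = 1 hours
  15 + (1) = 16 -> mod 24 = 16
Result: 16:52 in UTC+4

16:52


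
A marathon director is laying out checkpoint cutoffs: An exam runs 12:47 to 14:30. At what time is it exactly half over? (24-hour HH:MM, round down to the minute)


Start time: 12:47 = 767 minutes from midnight
End time: 14:30 = 870 minutes from midnight
Sum: 767 + 870 = 1637
Midpoint: 1637 / 2 = 818 minutes
Convert: 818 / 60 = 13 hours, 38 minutes
Result: 13:38

13:38


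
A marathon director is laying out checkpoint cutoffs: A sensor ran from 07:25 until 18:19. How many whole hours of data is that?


Start: 07:25
End: 18:19
Hour difference: 18 - 7 = 11 hours
Minute difference: 19 - 25 = -6 minutes
Total minutes: 654
Complete hours: 654 / 60 = 10 (remainder 54)

10


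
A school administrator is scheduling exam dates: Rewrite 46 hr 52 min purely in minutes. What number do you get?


Hours: 46
Extra minutes: 52
Minutes per hour: 60
Hours to minutes: 46 x 60 = 2760
Total: 2760 + 52 = 2812

2812


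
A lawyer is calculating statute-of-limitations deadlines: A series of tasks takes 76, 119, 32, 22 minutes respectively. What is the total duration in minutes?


Durations: 76, 119, 32, 22
Running sum: 76
+ 119 = 195
+ 32 = 227
+ 22 = 249
Total duration: 249 minutes
That is 4 hours and 9 minutes

249


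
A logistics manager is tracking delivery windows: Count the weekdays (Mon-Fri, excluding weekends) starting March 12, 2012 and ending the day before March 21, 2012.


Start: 2012-03-12 (Monday)
End (exclusive): 2012-03-21 (Wednesday)
Total calendar days: 9
Full weeks: 9 // 7 = 1 -> 5 weekdays
Remaining 2 days starting on Monday:
  Mon(w), Tue(w) -> 2 weekdays
Total business days: 5 + 2 = 7

7


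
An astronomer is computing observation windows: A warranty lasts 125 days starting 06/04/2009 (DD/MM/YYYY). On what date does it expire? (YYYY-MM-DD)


Start: 2009-04-06
Adding 125 days
Days remaining in April: 24
After April: 101 days still to add
May 2009: 31 days, 70 remaining
June 2009: 30 days, 40 remaining
July 2009: 31 days, 9 remaining
August 2009 has 31 days, need 9
Result: 2009-08-09

2009-08-09


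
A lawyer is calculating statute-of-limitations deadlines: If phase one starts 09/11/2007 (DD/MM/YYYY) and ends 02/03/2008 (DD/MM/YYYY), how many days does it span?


Start date: 2007-11-09
End date: 2008-03-02
Nov 2007: +22 days
Dec 2007: +31 days
Jan 2008: +31 days
Feb 2008: +29 days
Mar 2008: +1 days
Total: 114 days

114


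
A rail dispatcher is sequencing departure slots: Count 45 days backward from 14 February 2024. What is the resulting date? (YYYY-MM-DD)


Start: 2024-02-14
Subtracting 45 days
Days already passed in February: 14
After going back through February: 31 more days to subtract
January 2024 has 31 days, need 31
Result: 2023-12-31

2023-12-31


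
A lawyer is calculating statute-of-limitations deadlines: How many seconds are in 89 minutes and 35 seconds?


Minutes: 89
Extra seconds: 35
Seconds per minute: 60
Minutes to seconds: 89 x 60 = 5340
Total: 5340 + 35 = 5375

5375


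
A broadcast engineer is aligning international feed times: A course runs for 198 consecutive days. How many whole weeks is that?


Total days: 198
Days per week: 7
Division: 198 / 7 = 28 remainder 2
Complete weeks: 28
Remaining days: 2

28


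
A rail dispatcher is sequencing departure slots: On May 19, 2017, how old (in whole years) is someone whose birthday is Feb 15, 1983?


Birth: 1983-02-15
Reference: 2017-05-19
Year difference: 2017 - 1983 = 34
Has birthday (02-15) occurred by 05-19? Yes
Age in full years: 34

34


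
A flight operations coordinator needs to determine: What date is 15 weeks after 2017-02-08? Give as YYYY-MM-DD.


Start: 2017-02-08
Weeks to add: 15
Convert to days: 15 x 7 = 105 days
Add 105 days to 2017-02-08
Result: 2017-05-24

2017-05-24


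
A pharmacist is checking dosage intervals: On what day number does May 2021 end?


Month: May
Year: 2021
May is a 31-day month
Total: 31 days

31
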